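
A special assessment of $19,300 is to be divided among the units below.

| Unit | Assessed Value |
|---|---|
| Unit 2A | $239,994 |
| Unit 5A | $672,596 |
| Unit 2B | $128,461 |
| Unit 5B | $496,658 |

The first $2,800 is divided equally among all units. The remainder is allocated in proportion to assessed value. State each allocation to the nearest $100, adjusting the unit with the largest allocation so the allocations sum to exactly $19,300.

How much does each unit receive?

First tranche $2,800 split equally: $700 each.
Remainder $16,500 by assessed value (total 1,537,709): Unit 2A 2,575.20 → $2,600; Unit 5A 7,217.12 → $7,200; Unit 2B 1,378.42 → $1,400; Unit 5B 5,329.26 → $5,300.
Totals: Unit 2A $700 + $2,600 = $3,300; Unit 5A $700 + $7,200 = $7,900; Unit 2B $700 + $1,400 = $2,100; Unit 5B $700 + $5,300 = $6,000.

Unit 2A: $3,300 · Unit 5A: $7,900 · Unit 2B: $2,100 · Unit 5B: $6,000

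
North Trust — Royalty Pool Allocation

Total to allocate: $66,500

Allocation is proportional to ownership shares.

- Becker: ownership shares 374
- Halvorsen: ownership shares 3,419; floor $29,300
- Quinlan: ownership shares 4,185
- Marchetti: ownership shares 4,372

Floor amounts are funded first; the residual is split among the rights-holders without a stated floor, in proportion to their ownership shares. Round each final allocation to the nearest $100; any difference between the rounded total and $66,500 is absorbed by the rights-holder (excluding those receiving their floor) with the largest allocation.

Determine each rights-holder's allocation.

Guaranteed amounts: Halvorsen $29,300. Residual $37,200.
Residual split over remaining ownership shares 8,931: Becker 1,557.81 → $1,600; Quinlan 17,431.64 → $17,400; Marchetti 18,210.55 → $18,200.

Becker: $1,600 | Halvorsen: $29,300 | Quinlan: $17,400 | Marchetti: $18,200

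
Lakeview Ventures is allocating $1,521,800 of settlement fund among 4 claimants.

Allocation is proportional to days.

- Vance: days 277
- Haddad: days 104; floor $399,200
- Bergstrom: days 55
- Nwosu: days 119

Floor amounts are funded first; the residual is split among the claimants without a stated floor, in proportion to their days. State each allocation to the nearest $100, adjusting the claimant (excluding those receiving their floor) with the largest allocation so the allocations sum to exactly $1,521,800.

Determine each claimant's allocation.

Fund the minimums — Haddad $399,200. Residual $1,122,600.
Residual split over remaining days 451: Vance 689,490.47 → $689,500; Bergstrom 136,902.44 → $136,900; Nwosu 296,207.10 → $296,200.

Vance: $689,500 · Haddad: $399,200 · Bergstrom: $136,900 · Nwosu: $296,200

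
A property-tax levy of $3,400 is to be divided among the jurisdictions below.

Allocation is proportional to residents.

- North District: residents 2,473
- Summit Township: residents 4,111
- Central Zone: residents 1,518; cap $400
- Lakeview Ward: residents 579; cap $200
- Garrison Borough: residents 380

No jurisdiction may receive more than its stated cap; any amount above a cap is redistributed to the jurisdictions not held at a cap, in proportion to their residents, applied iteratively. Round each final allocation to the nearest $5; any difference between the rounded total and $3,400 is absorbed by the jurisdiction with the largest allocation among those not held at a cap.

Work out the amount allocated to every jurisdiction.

Residents total: 9,061.
Proportional shares (ignoring caps): North District 927.95; Summit Township 1,542.59; Central Zone 569.61; Lakeview Ward 217.26; Garrison Borough 142.59.
Capped: Central Zone ($400), Lakeview Ward ($200); balance $2,800 reallocated over remaining residents 6,964.
Shares after redistribution: North District 994.31 → $995; Summit Township 1,652.90 → $1,655; Garrison Borough 152.79 → $155.
Rounding difference −$5 applied to Summit Township → $1,650.

North District: $995 · Summit Township: $1,650 · Central Zone: $400 · Lakeview Ward: $200 · Garrison Borough: $155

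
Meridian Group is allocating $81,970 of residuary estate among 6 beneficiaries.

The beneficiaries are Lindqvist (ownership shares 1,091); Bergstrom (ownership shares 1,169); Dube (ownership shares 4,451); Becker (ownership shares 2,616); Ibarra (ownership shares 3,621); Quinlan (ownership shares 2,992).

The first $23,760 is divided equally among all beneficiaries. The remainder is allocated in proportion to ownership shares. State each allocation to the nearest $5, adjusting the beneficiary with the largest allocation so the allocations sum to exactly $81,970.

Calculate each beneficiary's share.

$23,760 shared equally gives $3,960 per beneficiary.
Remainder $58,210 by ownership shares (total 15,940): Lindqvist 3,984.13 → $3,985; Bergstrom 4,268.98 → $4,270; Dube 16,254.25 → $16,255; Becker 9,553.16 → $9,555; Ibarra 13,223.24 → $13,225; Quinlan 10,926.24 → $10,925.
Rounding difference −$5 on remainder applied to Dube.
Totals: Lindqvist $3,960 + $3,985 = $7,945; Bergstrom $3,960 + $4,270 = $8,230; Dube $3,960 + $16,250 = $20,210; Becker $3,960 + $9,555 = $13,515; Ibarra $3,960 + $13,225 = $17,185; Quinlan $3,960 + $10,925 = $14,885.

Lindqvist: $7,945 · Bergstrom: $8,230 · Dube: $20,210 · Becker: $13,515 · Ibarra: $17,185 · Quinlan: $14,885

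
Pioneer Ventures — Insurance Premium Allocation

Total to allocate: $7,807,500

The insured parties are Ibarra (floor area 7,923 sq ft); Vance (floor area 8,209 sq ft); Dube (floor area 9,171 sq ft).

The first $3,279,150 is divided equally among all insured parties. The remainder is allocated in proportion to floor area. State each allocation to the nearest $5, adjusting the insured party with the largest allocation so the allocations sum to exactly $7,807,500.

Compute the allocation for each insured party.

Ibarra: $2,510,990; Vance: $2,562,175; Dube: $2,734,335

$3,279,150 shared equally gives $1,093,050 per insured party.
Remainder $4,528,350 by floor area (total 25,303): Ibarra 1,417,939.26 → $1,417,940; Vance 1,469,123.23 → $1,469,125; Dube 1,641,287.51 → $1,641,290.
Rounding difference −$5 on remainder applied to Dube.
Totals: Ibarra $1,093,050 + $1,417,940 = $2,510,990; Vance $1,093,050 + $1,469,125 = $2,562,175; Dube $1,093,050 + $1,641,285 = $2,734,335.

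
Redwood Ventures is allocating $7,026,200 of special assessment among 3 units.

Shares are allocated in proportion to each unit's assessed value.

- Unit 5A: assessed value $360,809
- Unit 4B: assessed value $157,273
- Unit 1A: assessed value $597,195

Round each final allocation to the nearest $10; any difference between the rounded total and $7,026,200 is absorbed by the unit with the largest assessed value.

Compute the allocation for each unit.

Sum of assessed value: 1,115,277.
Unrounded shares: Unit 5A 360,809/1,115,277 × $7,026,200 = 2,273,082.11; Unit 4B 157,273/1,115,277 × $7,026,200 = 990,813.54; Unit 1A 597,195/1,115,277 × $7,026,200 = 3,762,304.35.
At nearest $10: Unit 5A $2,273,080; Unit 4B $990,810; Unit 1A $3,762,300. Sum = $7,026,190.
Difference $7,026,200 − $7,026,190 = +$10 applied to largest assessed value (Unit 1A): Unit 1A becomes $3,762,310.

Unit 5A: $2,273,080 · Unit 4B: $990,810 · Unit 1A: $3,762,310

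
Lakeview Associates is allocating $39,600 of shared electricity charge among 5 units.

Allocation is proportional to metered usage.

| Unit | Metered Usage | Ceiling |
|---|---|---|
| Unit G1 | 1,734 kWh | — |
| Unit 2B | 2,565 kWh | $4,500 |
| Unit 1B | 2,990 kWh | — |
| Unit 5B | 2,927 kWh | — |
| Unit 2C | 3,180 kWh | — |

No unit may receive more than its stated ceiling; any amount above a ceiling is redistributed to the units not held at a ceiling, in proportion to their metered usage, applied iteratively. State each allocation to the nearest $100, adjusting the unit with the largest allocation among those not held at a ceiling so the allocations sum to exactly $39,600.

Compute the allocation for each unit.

Metered usage total: 13,396.
Pro-rata shares before constraints: Unit G1 5,125.89; Unit 2B 7,582.41; Unit 1B 8,838.76; Unit 5B 8,652.52; Unit 2C 9,400.42.
Cap binds for Unit 2B ($4,500); balance $35,100 reallocated over remaining metered usage 10,831.
Remaining shares: Unit G1 5,619.37 → $5,600; Unit 1B 9,689.69 → $9,700; Unit 5B 9,485.52 → $9,500; Unit 2C 10,305.42 → $10,300.

Unit G1: $5,600 | Unit 2B: $4,500 | Unit 1B: $9,700 | Unit 5B: $9,500 | Unit 2C: $10,300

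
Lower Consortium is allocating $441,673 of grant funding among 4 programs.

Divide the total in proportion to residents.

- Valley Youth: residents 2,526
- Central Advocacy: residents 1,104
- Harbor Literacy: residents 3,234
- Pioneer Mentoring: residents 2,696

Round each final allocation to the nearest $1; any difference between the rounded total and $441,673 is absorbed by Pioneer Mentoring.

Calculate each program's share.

Total residents = 9,560.
Raw shares: Valley Youth 2,526/9,560 × $441,673 = 116,701.46; Central Advocacy 1,104/9,560 × $441,673 = 51,004.92; Harbor Literacy 3,234/9,560 × $441,673 = 149,411.14; Pioneer Mentoring 2,696/9,560 × $441,673 = 124,555.48.
At nearest $1: Valley Youth $116,701; Central Advocacy $51,005; Harbor Literacy $149,411; Pioneer Mentoring $124,555. Sum = $441,672.
Difference $441,673 − $441,672 = +$1 applied to Pioneer Mentoring: Pioneer Mentoring becomes $124,556.

Valley Youth: $116,701 · Central Advocacy: $51,005 · Harbor Literacy: $149,411 · Pioneer Mentoring: $124,556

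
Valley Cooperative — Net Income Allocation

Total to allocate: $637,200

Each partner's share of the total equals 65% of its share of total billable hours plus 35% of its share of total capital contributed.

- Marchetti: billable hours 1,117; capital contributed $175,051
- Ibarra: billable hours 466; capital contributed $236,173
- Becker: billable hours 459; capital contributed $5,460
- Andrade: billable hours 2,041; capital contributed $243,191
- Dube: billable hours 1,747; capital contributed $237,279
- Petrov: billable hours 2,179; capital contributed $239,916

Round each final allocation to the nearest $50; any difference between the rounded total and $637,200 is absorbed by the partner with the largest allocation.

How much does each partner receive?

Totals — billable hours 8,009, capital contributed 1,137,070.
Composite weights (65% billable hours + 35% capital contributed): Marchetti 0.1445; Ibarra 0.1105; Becker 0.0389; Andrade 0.2405; Dube 0.2148; Petrov 0.2507.
Raw shares: Marchetti 92,098.64; Ibarra 70,420.83; Becker 24,807.77; Andrade 153,247.36; Dube 136,883.80; Petrov 159,741.59.
At nearest $50: Marchetti $92,100; Ibarra $70,400; Becker $24,800; Andrade $153,250; Dube $136,900; Petrov $159,750. Sum = $637,200.
No rounding difference to absorb.

Marchetti: $92,100 · Ibarra: $70,400 · Becker: $24,800 · Andrade: $153,250 · Dube: $136,900 · Petrov: $159,750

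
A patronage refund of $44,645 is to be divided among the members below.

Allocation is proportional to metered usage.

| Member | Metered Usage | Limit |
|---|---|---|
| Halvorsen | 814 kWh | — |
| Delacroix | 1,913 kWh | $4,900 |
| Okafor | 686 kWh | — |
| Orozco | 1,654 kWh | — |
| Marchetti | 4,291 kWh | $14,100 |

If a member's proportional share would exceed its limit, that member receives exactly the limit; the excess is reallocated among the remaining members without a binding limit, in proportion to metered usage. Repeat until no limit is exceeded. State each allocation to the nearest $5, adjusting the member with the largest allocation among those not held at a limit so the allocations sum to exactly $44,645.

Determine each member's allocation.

Halvorsen: $6,620; Delacroix: $4,900; Okafor: $5,580; Orozco: $13,445; Marchetti: $14,100

Sum of metered usage: 9,358.
Pro-rata shares before constraints: Halvorsen 3,883.42; Delacroix 9,126.51; Okafor 3,272.76; Orozco 7,890.88; Marchetti 20,471.44.
Cap binds for Delacroix ($4,900), Marchetti ($14,100); residual $25,645 reallocated over remaining metered usage 3,154.
Remaining shares: Halvorsen 6,618.59 → $6,620; Okafor 5,577.83 → $5,580; Orozco 13,448.58 → $13,450.
Rounding difference −$5 applied to Orozco → $13,445.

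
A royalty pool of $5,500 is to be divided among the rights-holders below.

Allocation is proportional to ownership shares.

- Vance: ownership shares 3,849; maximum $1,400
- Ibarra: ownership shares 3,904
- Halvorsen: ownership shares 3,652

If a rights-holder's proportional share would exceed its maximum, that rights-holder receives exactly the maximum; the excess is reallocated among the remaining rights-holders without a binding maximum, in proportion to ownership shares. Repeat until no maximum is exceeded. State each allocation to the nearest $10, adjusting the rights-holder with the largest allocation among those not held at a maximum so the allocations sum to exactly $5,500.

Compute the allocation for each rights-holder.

Combined ownership shares = 11,405.
Unconstrained shares: Vance 1,856.16; Ibarra 1,882.68; Halvorsen 1,761.16.
Capped: Vance ($1,400); remaining pool $4,100 reallocated over remaining ownership shares 7,556.
Shares after redistribution: Ibarra 2,118.37 → $2,120; Halvorsen 1,981.63 → $1,980.

Vance: $1,400 | Ibarra: $2,120 | Halvorsen: $1,980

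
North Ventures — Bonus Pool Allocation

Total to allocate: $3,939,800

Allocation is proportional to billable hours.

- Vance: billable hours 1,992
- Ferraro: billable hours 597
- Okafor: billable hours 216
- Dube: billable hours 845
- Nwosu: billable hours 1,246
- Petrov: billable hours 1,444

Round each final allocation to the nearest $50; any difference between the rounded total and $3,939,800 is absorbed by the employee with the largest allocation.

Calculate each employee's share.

Vance: $1,237,800; Ferraro: $371,000; Okafor: $134,250; Dube: $525,100; Nwosu: $774,300; Petrov: $897,350

Billable hours total: 6,340.
Raw shares: Vance 1,992/6,340 × $3,939,800 = 1,237,867.76; Ferraro 597/6,340 × $3,939,800 = 370,987.48; Okafor 216/6,340 × $3,939,800 = 134,226.62; Dube 845/6,340 × $3,939,800 = 525,099.53; Nwosu 1,246/6,340 × $3,939,800 = 774,288.77; Petrov 1,444/6,340 × $3,939,800 = 897,329.84.
At nearest $50: Vance $1,237,850; Ferraro $371,000; Okafor $134,250; Dube $525,100; Nwosu $774,300; Petrov $897,350. Sum = $3,939,850.
Difference $3,939,800 − $3,939,850 = −$50 applied to largest allocation (Vance): Vance becomes $1,237,800.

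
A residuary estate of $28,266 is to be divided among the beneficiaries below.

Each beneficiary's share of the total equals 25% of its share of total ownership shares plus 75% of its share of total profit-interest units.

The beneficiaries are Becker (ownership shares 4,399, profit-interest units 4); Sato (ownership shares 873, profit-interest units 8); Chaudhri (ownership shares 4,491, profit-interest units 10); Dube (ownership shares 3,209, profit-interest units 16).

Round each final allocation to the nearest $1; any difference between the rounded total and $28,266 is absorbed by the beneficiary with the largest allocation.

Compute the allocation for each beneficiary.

Becker: $4,628; Sato: $4,939; Chaudhri: $8,025; Dube: $10,674

Totals — ownership shares 12,972, profit-interest units 38.
Composite weights (25% ownership shares + 75% profit-interest units): Becker 0.1637; Sato 0.1747; Chaudhri 0.2839; Dube 0.3776.
Pro-rata amounts: Becker 4,627.88; Sato 4,938.62; Chaudhri 8,025.29; Dube 10,674.21.
At nearest $1: Becker $4,628; Sato $4,939; Chaudhri $8,025; Dube $10,674. Sum = $28,266.
Rounded total matches; no reconciliation needed.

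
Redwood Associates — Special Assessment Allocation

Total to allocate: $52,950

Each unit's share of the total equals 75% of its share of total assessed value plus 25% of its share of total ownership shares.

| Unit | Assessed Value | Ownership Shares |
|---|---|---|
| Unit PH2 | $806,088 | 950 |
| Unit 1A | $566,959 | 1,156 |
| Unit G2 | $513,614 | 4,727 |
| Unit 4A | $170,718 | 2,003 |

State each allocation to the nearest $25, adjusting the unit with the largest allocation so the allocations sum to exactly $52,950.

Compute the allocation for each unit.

Unit PH2: $16,975; Unit 1A: $12,675; Unit G2: $17,000; Unit 4A: $6,300

Assessed value total 2,057,379; ownership shares total 8,836.
Blended shares (75% assessed value + 25% ownership shares): Unit PH2 0.3207; Unit 1A 0.2394; Unit G2 0.3210; Unit 4A 0.1189.
Raw shares: Unit PH2 16,982.72; Unit 1A 12,675.55; Unit G2 16,995.69; Unit 4A 6,296.04.
Rounded to nearest $25: Unit PH2 $16,975; Unit 1A $12,675; Unit G2 $17,000; Unit 4A $6,300. Sum = $52,950.
Sum already equals the total — no adjustment.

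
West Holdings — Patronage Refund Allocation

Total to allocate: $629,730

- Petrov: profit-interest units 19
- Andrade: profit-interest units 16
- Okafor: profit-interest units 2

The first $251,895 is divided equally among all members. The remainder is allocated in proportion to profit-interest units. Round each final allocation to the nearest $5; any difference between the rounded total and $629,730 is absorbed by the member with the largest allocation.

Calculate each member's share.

Petrov: $277,985 · Andrade: $247,355 · Okafor: $104,390

First tranche $251,895 split equally: $83,965 each.
Remainder $377,835 by profit-interest units (total 37): Petrov 194,023.38 → $194,025; Andrade 163,388.11 → $163,390; Okafor 20,423.51 → $20,425.
Rounding difference −$5 on remainder applied to Petrov.
Totals: Petrov $83,965 + $194,020 = $277,985; Andrade $83,965 + $163,390 = $247,355; Okafor $83,965 + $20,425 = $104,390.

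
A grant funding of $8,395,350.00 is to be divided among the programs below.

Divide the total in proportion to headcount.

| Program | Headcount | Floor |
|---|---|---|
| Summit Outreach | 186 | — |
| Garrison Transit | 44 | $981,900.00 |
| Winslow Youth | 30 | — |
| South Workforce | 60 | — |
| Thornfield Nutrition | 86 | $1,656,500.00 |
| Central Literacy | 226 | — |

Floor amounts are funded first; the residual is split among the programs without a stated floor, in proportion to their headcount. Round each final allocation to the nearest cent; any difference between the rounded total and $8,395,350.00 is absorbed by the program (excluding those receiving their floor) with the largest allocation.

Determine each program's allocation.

Fund the minimums — Garrison Transit $981,900.00; Thornfield Nutrition $1,656,500.00. Remaining pool $5,756,950.00.
Remaining pool split over remaining headcount 502: Summit Outreach 2,133,053.1873 → $2,133,053.19; Winslow Youth 344,040.8367 → $344,040.84; South Workforce 688,081.6733 → $688,081.67; Central Literacy 2,591,774.3028 → $2,591,774.30.

Summit Outreach: $2,133,053.19; Garrison Transit: $981,900.00; Winslow Youth: $344,040.84; South Workforce: $688,081.67; Thornfield Nutrition: $1,656,500.00; Central Literacy: $2,591,774.30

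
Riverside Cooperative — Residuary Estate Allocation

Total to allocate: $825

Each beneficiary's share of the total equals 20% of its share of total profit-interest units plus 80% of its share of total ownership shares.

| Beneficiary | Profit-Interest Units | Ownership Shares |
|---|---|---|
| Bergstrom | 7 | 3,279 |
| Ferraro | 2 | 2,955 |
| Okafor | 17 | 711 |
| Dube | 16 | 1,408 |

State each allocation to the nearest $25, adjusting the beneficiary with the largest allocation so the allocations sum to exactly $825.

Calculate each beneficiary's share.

Bergstrom: $275 | Ferraro: $250 | Okafor: $125 | Dube: $175

Totals — profit-interest units 42, ownership shares 8,353.
Blended shares (20% profit-interest units + 80% ownership shares): Bergstrom 0.3474; Ferraro 0.2925; Okafor 0.1490; Dube 0.2110.
Unrounded shares: Bergstrom 286.59; Ferraro 241.34; Okafor 122.96; Dube 174.11.
After rounding ($25): Bergstrom $275; Ferraro $250; Okafor $125; Dube $175. Sum = $825.
No rounding difference to absorb.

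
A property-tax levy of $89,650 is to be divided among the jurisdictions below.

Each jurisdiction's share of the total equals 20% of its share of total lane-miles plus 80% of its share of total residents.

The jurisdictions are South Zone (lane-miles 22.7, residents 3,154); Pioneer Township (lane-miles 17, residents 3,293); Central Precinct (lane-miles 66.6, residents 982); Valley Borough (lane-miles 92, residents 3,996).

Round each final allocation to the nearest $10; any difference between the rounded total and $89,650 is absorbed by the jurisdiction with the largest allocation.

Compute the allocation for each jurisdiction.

Lane-miles total 198.3; residents total 11,425.
Combined weights (20% lane-miles + 80% residents): South Zone 0.2437; Pioneer Township 0.2477; Central Precinct 0.1359; Valley Borough 0.3726.
Pro-rata amounts: South Zone 21,851.62; Pioneer Township 22,208.80; Central Precinct 12,186.34; Valley Borough 33,403.24.
Rounded to nearest $10: South Zone $21,850; Pioneer Township $22,210; Central Precinct $12,190; Valley Borough $33,400. Sum = $89,650.
Sum already equals the total — no adjustment.

South Zone: $21,850 · Pioneer Township: $22,210 · Central Precinct: $12,190 · Valley Borough: $33,400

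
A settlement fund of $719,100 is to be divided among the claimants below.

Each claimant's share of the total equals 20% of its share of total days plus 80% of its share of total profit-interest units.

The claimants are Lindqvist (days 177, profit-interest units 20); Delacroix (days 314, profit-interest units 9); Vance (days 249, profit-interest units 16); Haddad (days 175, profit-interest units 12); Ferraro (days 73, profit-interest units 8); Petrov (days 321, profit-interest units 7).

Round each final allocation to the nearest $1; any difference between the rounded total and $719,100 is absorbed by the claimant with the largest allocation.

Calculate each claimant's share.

Totals — days 1,309, profit-interest units 72.
Combined weights (20% days + 80% profit-interest units): Lindqvist 0.2493; Delacroix 0.1480; Vance 0.2158; Haddad 0.1601; Ferraro 0.1000; Petrov 0.1268.
Raw shares: Lindqvist 179,247.01; Delacroix 106,409.22; Vance 155,197.66; Haddad 115,107.27; Ferraro 71,940.52; Petrov 91,198.31.
At nearest $1: Lindqvist $179,247; Delacroix $106,409; Vance $155,198; Haddad $115,107; Ferraro $71,941; Petrov $91,198. Sum = $719,100.
No rounding difference to absorb.

Lindqvist: $179,247 · Delacroix: $106,409 · Vance: $155,198 · Haddad: $115,107 · Ferraro: $71,941 · Petrov: $91,198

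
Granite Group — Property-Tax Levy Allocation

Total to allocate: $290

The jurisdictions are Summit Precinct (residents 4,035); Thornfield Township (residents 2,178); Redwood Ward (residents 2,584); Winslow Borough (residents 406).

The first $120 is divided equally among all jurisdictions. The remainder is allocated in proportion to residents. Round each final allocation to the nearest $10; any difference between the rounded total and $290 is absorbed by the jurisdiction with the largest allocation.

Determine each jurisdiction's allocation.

$120 shared equally gives $30 per jurisdiction.
Remainder $170 by residents (total 9,203): Summit Precinct 74.54 → $70; Thornfield Township 40.23 → $40; Redwood Ward 47.73 → $50; Winslow Borough 7.50 → $10.
Totals: Summit Precinct $30 + $70 = $100; Thornfield Township $30 + $40 = $70; Redwood Ward $30 + $50 = $80; Winslow Borough $30 + $10 = $40.

Summit Precinct: $100 | Thornfield Township: $70 | Redwood Ward: $80 | Winslow Borough: $40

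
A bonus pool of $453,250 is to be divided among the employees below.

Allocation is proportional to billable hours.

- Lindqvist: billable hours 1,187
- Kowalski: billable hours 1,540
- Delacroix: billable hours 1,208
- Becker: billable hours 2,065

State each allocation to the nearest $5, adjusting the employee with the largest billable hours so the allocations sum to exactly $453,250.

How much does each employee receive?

Lindqvist: $89,670 | Kowalski: $116,335 | Delacroix: $91,255 | Becker: $155,990

Billable hours total: 6,000.
Pro-rata amounts: Lindqvist 1,187/6,000 × $453,250 = 89,667.96; Kowalski 1,540/6,000 × $453,250 = 116,334.17; Delacroix 1,208/6,000 × $453,250 = 91,254.33; Becker 2,065/6,000 × $453,250 = 155,993.54.
At nearest $5: Lindqvist $89,670; Kowalski $116,335; Delacroix $91,255; Becker $155,995. Sum = $453,255.
Difference $453,250 − $453,255 = −$5 applied to largest billable hours (Becker): Becker becomes $155,990.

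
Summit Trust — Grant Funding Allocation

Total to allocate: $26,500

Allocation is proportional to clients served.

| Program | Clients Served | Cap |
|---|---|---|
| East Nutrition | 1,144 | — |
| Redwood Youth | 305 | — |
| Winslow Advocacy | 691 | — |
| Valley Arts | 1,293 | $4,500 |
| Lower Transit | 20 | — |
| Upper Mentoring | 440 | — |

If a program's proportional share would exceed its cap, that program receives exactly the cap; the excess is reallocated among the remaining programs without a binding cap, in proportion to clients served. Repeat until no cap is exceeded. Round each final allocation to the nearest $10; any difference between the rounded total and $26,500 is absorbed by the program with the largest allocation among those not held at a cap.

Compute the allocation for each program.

East Nutrition: $9,680; Redwood Youth: $2,580; Winslow Advocacy: $5,850; Valley Arts: $4,500; Lower Transit: $170; Upper Mentoring: $3,720

Clients served total: 3,893.
Proportional shares (ignoring caps): East Nutrition 7,787.31; Redwood Youth 2,076.16; Winslow Advocacy 4,703.70; Valley Arts 8,801.57; Lower Transit 136.14; Upper Mentoring 2,995.12.
Cap binds for Valley Arts ($4,500); remaining pool $22,000 reallocated over remaining clients served 2,600.
Remaining shares: East Nutrition 9,680.00 → $9,680; Redwood Youth 2,580.77 → $2,580; Winslow Advocacy 5,846.92 → $5,850; Lower Transit 169.23 → $170; Upper Mentoring 3,723.08 → $3,720.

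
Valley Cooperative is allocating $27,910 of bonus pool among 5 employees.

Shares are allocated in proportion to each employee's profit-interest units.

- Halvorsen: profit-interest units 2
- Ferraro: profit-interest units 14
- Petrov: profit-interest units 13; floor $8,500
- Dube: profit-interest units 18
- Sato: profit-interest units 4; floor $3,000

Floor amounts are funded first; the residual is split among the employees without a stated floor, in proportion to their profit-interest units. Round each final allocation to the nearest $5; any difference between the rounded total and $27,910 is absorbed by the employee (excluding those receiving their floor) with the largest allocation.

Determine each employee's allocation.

Guaranteed amounts: Petrov $8,500; Sato $3,000. Remaining pool $16,410.
Remaining pool split over remaining profit-interest units 34: Halvorsen 965.29 → $965; Ferraro 6,757.06 → $6,755; Dube 8,687.65 → $8,690.

Halvorsen: $965 | Ferraro: $6,755 | Petrov: $8,500 | Dube: $8,690 | Sato: $3,000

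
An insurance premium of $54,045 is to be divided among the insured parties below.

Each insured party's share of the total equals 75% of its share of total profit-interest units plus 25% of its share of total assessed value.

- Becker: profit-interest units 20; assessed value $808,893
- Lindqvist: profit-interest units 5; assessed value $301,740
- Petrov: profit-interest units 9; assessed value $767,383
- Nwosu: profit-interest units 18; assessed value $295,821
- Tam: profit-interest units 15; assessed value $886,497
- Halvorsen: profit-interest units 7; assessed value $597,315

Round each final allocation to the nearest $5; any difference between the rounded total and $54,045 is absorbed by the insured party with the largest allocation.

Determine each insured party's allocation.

Becker: $13,945 · Lindqvist: $3,855 · Petrov: $7,765 · Nwosu: $10,950 · Tam: $11,490 · Halvorsen: $6,040

Totals — profit-interest units 74, assessed value 3,657,649.
Blended shares (75% profit-interest units + 25% assessed value): Becker 0.2580; Lindqvist 0.0713; Petrov 0.1437; Nwosu 0.2027; Tam 0.2126; Halvorsen 0.1118.
Raw shares: Becker 13,943.09; Lindqvist 3,853.39; Petrov 7,764.47; Nwosu 10,952.32; Tam 11,491.00; Halvorsen 6,040.74.
Rounded to nearest $5: Becker $13,945; Lindqvist $3,855; Petrov $7,765; Nwosu $10,950; Tam $11,490; Halvorsen $6,040. Sum = $54,045.
No rounding difference to absorb.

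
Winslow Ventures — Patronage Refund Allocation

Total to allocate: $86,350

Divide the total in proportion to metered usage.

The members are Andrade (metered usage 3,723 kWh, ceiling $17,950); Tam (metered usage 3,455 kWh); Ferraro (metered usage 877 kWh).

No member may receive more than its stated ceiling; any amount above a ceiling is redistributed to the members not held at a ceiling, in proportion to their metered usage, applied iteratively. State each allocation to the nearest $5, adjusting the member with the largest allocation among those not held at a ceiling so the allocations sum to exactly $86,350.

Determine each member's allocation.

Metered usage total: 8,055.
Proportional shares (ignoring caps): Andrade 39,910.74; Tam 37,037.77; Ferraro 9,401.48.
Capped: Andrade ($17,950); remaining pool $68,400 reallocated over remaining metered usage 4,332.
Redistributed shares: Tam 54,552.63 → $54,555; Ferraro 13,847.37 → $13,845.

Andrade: $17,950 | Tam: $54,555 | Ferraro: $13,845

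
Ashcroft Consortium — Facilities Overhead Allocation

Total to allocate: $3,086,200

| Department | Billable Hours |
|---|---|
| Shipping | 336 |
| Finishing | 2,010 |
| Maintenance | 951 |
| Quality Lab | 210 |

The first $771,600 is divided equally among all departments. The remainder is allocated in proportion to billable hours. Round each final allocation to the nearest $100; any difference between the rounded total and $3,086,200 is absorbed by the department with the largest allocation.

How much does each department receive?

First tranche $771,600 split equally: $192,900 each.
Remainder $2,314,600 by billable hours (total 3,507): Shipping 221,758.08 → $221,800; Finishing 1,326,588.54 → $1,326,600; Maintenance 627,654.58 → $627,700; Quality Lab 138,598.80 → $138,600.
Rounding difference −$100 on remainder applied to Finishing.
Totals: Shipping $192,900 + $221,800 = $414,700; Finishing $192,900 + $1,326,500 = $1,519,400; Maintenance $192,900 + $627,700 = $820,600; Quality Lab $192,900 + $138,600 = $331,500.

Shipping: $414,700 · Finishing: $1,519,400 · Maintenance: $820,600 · Quality Lab: $331,500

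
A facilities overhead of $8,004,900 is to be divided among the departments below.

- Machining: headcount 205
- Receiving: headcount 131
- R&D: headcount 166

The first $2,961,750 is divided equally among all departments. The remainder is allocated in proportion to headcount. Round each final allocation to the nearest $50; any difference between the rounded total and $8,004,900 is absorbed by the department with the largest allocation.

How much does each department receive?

Machining: $3,046,700 · Receiving: $2,303,300 · R&D: $2,654,900

First tranche $2,961,750 split equally: $987,250 each.
Remainder $5,043,150 by headcount (total 502): Machining 2,059,453.69 → $2,059,450; Receiving 1,316,041.14 → $1,316,050; R&D 1,667,655.18 → $1,667,650.
Totals: Machining $987,250 + $2,059,450 = $3,046,700; Receiving $987,250 + $1,316,050 = $2,303,300; R&D $987,250 + $1,667,650 = $2,654,900.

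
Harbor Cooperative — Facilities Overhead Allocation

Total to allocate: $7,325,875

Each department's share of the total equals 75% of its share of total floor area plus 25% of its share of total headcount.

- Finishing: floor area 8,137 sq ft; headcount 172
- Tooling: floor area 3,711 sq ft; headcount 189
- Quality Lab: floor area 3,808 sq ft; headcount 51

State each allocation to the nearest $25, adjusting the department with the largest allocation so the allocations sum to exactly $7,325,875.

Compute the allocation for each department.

Floor area total 15,656; headcount total 412.
Composite weights (75% floor area + 25% headcount): Finishing 0.4942; Tooling 0.2925; Quality Lab 0.2134.
Unrounded shares: Finishing 3,620,239.10; Tooling 2,142,523.64; Quality Lab 1,563,112.25.
At nearest $25: Finishing $3,620,250; Tooling $2,142,525; Quality Lab $1,563,100. Sum = $7,325,875.
No rounding difference to absorb.

Finishing: $3,620,250; Tooling: $2,142,525; Quality Lab: $1,563,100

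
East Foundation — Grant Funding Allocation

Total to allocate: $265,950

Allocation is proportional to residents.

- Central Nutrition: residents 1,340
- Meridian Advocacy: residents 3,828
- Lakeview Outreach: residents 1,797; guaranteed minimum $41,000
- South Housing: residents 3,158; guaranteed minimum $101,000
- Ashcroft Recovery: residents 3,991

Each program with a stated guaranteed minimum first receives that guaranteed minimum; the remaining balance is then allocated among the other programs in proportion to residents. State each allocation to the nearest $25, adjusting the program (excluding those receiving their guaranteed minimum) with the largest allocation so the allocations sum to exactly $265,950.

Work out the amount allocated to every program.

Central Nutrition: $18,125 | Meridian Advocacy: $51,800 | Lakeview Outreach: $41,000 | South Housing: $101,000 | Ashcroft Recovery: $54,025

Guaranteed amounts: Lakeview Outreach $41,000; South Housing $101,000. Residual $123,950.
Residual split over remaining residents 9,159: Central Nutrition 18,134.40 → $18,125; Meridian Advocacy 51,804.85 → $51,800; Ashcroft Recovery 54,010.75 → $54,000.
Rounding difference +$25 applied to Ashcroft Recovery → $54,025.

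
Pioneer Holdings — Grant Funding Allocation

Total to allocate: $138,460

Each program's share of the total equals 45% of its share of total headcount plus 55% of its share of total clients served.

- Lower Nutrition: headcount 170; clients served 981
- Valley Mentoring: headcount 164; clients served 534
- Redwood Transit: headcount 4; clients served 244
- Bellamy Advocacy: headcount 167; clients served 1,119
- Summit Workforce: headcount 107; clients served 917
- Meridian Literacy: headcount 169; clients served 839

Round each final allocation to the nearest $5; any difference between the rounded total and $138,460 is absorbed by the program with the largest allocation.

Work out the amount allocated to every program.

Lower Nutrition: $29,685; Valley Mentoring: $21,860; Redwood Transit: $4,330; Bellamy Advocacy: $31,710; Summit Workforce: $23,605; Meridian Literacy: $27,270

Totals — headcount 781, clients served 4,634.
Combined weights (45% headcount + 55% clients served): Lower Nutrition 0.2144; Valley Mentoring 0.1579; Redwood Transit 0.0313; Bellamy Advocacy 0.2290; Summit Workforce 0.1705; Meridian Literacy 0.1970.
Unrounded shares: Lower Nutrition 29,683.64; Valley Mentoring 21,859.18; Redwood Transit 4,328.90; Bellamy Advocacy 31,712.13; Summit Workforce 23,605.85; Meridian Literacy 27,270.30.
After rounding ($5): Lower Nutrition $29,685; Valley Mentoring $21,860; Redwood Transit $4,330; Bellamy Advocacy $31,710; Summit Workforce $23,605; Meridian Literacy $27,270. Sum = $138,460.
No rounding difference to absorb.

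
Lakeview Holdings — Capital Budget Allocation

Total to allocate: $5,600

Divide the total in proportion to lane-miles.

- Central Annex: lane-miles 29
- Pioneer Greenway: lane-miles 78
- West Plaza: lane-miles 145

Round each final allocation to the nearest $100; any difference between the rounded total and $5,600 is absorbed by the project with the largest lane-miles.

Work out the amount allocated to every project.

Combined lane-miles = 29 + 78 + 145 = 252.
Raw shares: Central Annex 644.44; Pioneer Greenway 1,733.33; West Plaza 3,222.22.
At nearest $100: Central Annex $600; Pioneer Greenway $1,700; West Plaza $3,200. Sum = $5,500.
Difference $5,600 − $5,500 = +$100 applied to largest lane-miles (West Plaza): West Plaza becomes $3,300.

Central Annex: $600 · Pioneer Greenway: $1,700 · West Plaza: $3,300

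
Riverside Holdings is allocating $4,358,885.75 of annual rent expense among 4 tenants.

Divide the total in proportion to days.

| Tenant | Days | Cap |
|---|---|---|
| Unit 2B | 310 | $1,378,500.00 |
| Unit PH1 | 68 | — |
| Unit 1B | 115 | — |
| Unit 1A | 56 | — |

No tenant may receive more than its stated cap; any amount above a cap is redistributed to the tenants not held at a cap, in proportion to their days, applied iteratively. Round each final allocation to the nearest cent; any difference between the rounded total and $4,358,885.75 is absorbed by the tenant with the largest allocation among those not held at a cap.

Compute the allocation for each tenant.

Unit 2B: $1,378,500.00 · Unit PH1: $847,975.86 · Unit 1B: $1,434,076.83 · Unit 1A: $698,333.06

Total days = 549.
Pro-rata shares before constraints: Unit 2B 2,461,301.6075; Unit PH1 539,898.4171; Unit 1B 913,063.4995; Unit 1A 444,622.2259.
Cap binds for Unit 2B ($1,378,500.00); balance $2,980,385.75 reallocated over remaining days 239.
Shares after redistribution: Unit PH1 847,975.8619 → $847,975.86; Unit 1B 1,434,076.8253 → $1,434,076.83; Unit 1A 698,333.0628 → $698,333.06.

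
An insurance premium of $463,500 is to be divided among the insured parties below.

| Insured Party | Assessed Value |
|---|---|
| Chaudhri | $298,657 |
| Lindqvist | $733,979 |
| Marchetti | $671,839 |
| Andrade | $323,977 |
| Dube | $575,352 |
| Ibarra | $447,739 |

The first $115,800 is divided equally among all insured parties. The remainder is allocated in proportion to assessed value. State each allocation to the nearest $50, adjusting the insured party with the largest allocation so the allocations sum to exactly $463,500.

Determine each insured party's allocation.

Chaudhri: $53,350; Lindqvist: $102,950; Marchetti: $95,850; Andrade: $56,200; Dube: $84,850; Ibarra: $70,300

$115,800 shared equally gives $19,300 per insured party.
Remainder $347,700 by assessed value (total 3,051,543): Chaudhri 34,029.68 → $34,050; Lindqvist 83,631.30 → $83,650; Marchetti 76,550.92 → $76,550; Andrade 36,914.70 → $36,900; Dube 65,556.96 → $65,550; Ibarra 51,016.44 → $51,000.
Totals: Chaudhri $19,300 + $34,050 = $53,350; Lindqvist $19,300 + $83,650 = $102,950; Marchetti $19,300 + $76,550 = $95,850; Andrade $19,300 + $36,900 = $56,200; Dube $19,300 + $65,550 = $84,850; Ibarra $19,300 + $51,000 = $70,300.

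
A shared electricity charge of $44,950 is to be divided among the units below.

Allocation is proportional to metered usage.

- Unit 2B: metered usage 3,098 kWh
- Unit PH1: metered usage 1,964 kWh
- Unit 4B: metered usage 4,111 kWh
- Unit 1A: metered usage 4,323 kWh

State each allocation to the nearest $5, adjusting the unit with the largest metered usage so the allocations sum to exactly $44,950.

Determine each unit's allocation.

Unit 2B: $10,320; Unit PH1: $6,540; Unit 4B: $13,690; Unit 1A: $14,400

Sum of metered usage: 3,098 + 1,964 + 4,111 + 4,323 = 13,496.
Pro-rata amounts: Unit 2B 10,318.25; Unit PH1 6,541.33; Unit 4B 13,692.16; Unit 1A 14,398.26.
At nearest $5: Unit 2B $10,320; Unit PH1 $6,540; Unit 4B $13,690; Unit 1A $14,400. Sum = $44,950.
Sum already equals the total — no adjustment.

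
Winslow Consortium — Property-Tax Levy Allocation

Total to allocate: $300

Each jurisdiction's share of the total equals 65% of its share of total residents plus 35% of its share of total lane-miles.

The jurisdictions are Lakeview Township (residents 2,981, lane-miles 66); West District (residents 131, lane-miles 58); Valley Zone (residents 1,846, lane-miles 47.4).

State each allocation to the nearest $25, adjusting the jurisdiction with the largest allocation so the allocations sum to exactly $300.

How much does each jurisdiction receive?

Residents total 4,958; lane-miles total 171.4.
Combined weights (65% residents + 35% lane-miles): Lakeview Township 0.5256; West District 0.1356; Valley Zone 0.3388.
Unrounded shares: Lakeview Township 157.68; West District 40.68; Valley Zone 101.64.
At nearest $25: Lakeview Township $150; West District $50; Valley Zone $100. Sum = $300.
No rounding difference to absorb.

Lakeview Township: $150 · West District: $50 · Valley Zone: $100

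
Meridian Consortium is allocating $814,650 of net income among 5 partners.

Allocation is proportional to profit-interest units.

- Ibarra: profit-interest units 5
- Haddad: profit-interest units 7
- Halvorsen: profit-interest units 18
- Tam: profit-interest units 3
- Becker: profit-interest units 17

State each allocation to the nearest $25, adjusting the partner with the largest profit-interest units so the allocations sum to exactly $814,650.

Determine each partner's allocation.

Ibarra: $81,475; Haddad: $114,050; Halvorsen: $293,275; Tam: $48,875; Becker: $276,975

Combined profit-interest units = 5 + 7 + 18 + 3 + 17 = 50.
Pro-rata amounts: Ibarra 81,465.00; Haddad 114,051.00; Halvorsen 293,274.00; Tam 48,879.00; Becker 276,981.00.
After rounding ($25): Ibarra $81,475; Haddad $114,050; Halvorsen $293,275; Tam $48,875; Becker $276,975. Sum = $814,650.
Rounded total matches; no reconciliation needed.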